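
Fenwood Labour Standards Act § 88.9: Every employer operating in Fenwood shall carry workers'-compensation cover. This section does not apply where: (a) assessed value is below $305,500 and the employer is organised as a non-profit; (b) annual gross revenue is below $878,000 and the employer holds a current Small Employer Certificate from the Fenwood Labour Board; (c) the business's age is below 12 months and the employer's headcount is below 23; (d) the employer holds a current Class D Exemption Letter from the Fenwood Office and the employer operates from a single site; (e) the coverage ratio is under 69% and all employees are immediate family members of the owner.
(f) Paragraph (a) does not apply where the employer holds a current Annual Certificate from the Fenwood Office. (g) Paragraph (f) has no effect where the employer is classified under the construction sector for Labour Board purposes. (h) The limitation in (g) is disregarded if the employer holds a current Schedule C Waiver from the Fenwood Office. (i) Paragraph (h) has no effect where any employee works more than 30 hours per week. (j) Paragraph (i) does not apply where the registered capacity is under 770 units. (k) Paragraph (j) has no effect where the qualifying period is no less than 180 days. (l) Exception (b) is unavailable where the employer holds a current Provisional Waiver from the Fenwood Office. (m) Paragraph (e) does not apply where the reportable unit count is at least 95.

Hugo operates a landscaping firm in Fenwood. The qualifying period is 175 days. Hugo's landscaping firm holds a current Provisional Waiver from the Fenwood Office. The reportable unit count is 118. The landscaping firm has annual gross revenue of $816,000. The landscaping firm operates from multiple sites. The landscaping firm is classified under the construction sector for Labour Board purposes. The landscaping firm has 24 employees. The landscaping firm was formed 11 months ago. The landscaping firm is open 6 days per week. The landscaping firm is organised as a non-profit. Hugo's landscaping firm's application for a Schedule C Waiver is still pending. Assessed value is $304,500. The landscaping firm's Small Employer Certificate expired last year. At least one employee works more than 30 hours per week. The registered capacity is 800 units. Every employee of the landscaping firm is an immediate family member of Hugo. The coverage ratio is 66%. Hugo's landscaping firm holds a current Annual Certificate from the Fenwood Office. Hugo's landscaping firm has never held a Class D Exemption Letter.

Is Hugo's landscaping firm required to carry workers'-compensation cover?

Exception (a)'s conditions are all satisfied: assessed value is $304,500, below the $305,500 limit; the employer is a non-profit. Applying paragraphs (f)–(k): (f) would limit (a) — a current Annual Certificate is held — but (g) sets (f) aside: (g) operates against (f): the landscaping firm is classified under the construction sector. (h), which would lift (g), is not triggered — there is no Schedule C Waiver in force. Exception (a) stands.
Exception (b) fails — the Small Employer Certificate has expired.
Exception (c) fails — the employer's headcount is 24, not below 23.
Exception (d) fails — the Class D Exemption Letter is not current.
Exception (e) is satisfied on its face — the coverage ratio is 66%, under the 69% limit; every employee is an immediate family member. But: (m) operates — the reportable unit count is 118, meeting the 95 threshold. (e) is therefore removed.

No — exception (a) applies; Hugo's landscaping firm is not required to carry workers'-compensation cover.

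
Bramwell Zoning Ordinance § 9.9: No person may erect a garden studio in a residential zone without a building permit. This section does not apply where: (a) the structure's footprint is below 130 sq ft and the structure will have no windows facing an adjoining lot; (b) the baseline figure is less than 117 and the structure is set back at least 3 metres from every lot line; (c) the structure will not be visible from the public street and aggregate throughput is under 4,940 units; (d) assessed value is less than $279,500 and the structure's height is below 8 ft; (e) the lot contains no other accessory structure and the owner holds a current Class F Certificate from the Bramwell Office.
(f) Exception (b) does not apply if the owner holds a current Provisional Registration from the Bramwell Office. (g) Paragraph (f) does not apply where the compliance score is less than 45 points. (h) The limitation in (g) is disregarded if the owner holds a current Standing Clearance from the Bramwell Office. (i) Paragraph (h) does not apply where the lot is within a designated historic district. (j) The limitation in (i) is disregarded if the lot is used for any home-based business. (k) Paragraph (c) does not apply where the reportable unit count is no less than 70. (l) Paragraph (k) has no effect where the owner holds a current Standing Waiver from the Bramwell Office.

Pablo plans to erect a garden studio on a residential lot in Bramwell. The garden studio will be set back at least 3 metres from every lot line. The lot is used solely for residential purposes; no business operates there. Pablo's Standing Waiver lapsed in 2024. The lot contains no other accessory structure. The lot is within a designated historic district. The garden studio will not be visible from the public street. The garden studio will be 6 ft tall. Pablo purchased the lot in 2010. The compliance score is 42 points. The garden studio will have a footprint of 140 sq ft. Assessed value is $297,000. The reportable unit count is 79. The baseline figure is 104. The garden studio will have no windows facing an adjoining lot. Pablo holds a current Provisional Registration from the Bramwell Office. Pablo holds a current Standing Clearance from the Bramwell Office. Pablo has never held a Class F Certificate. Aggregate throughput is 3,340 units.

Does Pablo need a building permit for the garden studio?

No — exception (b) applies; Pablo does not need a building permit.

Exception (a) does not apply: the structure's footprint is 140 sq ft, not below 130 sq ft.
Exception (b)'s conditions are all satisfied: the baseline figure is 104, less than the 117 limit; the setback is at least 3 m on every side. As to paragraphs (f)–(j): (f) would limit (b) — a current Provisional Registration is held — but (g) sets (f) aside: (g) applies — the compliance score is 42 points, less than the 45 points limit. (h) applies (a current Standing Clearance is held), but is overridden by (i): (i) operates against (h): the lot is in a historic district. (j) does not operate here (the lot is solely residential), so (i) stands. (b) remains available.
All of (c)'s requirements are met (the structure will not be visible from the street; aggregate throughput is 3,340 units, under the 4,940 units limit). Turning to paragraphs (k)–(l): (k) operates — the reportable unit count is 79, meeting the 70 threshold. (l), which would lift (k), is inapplicable — no current Standing Waiver is held. Exception (c) does not apply.
Exception (d) fails — assessed value is $297,000, not less than $279,500.
Exception (e) requires that the owner holds a current Class F Certificate from the Bramwell Office; but there is no Class F Certificate in force, so (e) is unavailable.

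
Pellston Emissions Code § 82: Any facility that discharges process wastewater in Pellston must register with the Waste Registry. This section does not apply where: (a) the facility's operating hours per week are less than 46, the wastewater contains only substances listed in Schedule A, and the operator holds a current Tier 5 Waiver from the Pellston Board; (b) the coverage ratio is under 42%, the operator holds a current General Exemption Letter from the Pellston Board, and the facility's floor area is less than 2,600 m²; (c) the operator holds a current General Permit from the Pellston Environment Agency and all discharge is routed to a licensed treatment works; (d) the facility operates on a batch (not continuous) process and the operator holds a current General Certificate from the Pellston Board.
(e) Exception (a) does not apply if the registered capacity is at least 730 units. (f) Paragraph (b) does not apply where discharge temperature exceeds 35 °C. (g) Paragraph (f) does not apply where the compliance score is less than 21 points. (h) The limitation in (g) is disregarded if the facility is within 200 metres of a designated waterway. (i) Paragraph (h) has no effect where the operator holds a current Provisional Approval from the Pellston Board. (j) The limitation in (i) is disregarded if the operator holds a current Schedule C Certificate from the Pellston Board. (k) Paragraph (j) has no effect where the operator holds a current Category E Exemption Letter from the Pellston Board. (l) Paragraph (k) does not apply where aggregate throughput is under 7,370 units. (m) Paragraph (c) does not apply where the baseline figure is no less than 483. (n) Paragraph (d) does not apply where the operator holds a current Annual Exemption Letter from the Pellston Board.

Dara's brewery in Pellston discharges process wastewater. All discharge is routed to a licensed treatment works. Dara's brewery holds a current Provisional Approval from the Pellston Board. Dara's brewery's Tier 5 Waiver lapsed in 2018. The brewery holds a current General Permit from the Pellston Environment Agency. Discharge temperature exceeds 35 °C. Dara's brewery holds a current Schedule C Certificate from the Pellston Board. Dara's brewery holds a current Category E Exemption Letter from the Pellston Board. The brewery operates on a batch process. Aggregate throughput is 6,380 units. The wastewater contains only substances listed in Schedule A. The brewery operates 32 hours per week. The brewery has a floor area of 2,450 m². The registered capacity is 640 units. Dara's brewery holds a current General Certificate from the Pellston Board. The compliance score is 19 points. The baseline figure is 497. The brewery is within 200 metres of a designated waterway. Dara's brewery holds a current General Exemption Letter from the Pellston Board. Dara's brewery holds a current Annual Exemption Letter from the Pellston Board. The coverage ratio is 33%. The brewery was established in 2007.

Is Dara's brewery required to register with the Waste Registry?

Exception (a) requires that the operator holds a current Tier 5 Waiver from the Pellston Board; but no current Tier 5 Waiver is held, so (a) is unavailable.
Exception (b)'s conditions are all satisfied: the coverage ratio is 33%, under the 42% limit; a current General Exemption Letter is held; the facility's floor area is 2,450 m², less than the 2,600 m² limit. However, paragraphs (f)–(l) must be considered: (f) operates against (b): discharge temperature exceeds 35 °C. (g) would limit (f) — the compliance score is 19 points, less than the 21 points limit — but (h) sets (g) aside: (h) operates against (g): the brewery is within 200 m of a designated waterway. (i) is triggered (a current Provisional Approval is held), but is set aside by (j): (j) operates against (i): a current Schedule C Certificate is held. (k) applies (a current Category E Exemption Letter is held), but yields to (l): (l) operates against (k): aggregate throughput is 6,380 units, under the 7,370 units limit. So (b) is unavailable.
Exception (c): a current General Permit is held; discharge is routed to a licensed treatment works — every condition holds. But: (m) is triggered — the baseline figure is 497, meeting the 483 threshold. (c) is therefore removed.
Exception (d) is satisfied on its face — the facility operates on a batch process; a current General Certificate is held. However, paragraph (n) must be considered: (n) operates against (d): a current Annual Exemption Letter is held. So (d) is unavailable.
No exception is made out. Dara's brewery falls within the general rule.

Yes — Dara's brewery must register with the Waste Registry.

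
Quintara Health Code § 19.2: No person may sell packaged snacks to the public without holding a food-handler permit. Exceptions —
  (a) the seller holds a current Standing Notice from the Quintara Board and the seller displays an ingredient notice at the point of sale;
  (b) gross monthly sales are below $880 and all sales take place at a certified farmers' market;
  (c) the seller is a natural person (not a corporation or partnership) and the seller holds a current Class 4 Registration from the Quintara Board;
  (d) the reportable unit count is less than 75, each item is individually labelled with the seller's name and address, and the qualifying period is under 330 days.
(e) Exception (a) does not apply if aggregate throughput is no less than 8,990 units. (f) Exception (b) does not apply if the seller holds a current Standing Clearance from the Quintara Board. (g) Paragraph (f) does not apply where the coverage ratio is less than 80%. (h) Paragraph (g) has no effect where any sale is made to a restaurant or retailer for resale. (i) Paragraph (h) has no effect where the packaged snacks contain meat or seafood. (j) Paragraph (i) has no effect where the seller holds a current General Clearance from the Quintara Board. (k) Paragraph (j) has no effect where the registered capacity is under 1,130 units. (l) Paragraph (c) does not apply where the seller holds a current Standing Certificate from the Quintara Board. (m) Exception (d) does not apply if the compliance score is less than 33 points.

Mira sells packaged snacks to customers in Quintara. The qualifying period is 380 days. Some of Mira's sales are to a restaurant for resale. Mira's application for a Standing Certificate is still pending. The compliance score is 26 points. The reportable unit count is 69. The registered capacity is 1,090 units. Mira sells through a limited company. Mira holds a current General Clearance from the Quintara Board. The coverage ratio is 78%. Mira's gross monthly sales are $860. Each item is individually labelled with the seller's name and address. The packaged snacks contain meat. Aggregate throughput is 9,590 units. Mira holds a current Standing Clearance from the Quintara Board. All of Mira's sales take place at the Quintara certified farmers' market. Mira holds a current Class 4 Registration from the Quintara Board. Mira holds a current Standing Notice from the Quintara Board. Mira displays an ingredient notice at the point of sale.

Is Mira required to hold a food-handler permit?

All of (a)'s requirements are met (a current Standing Notice is held; an ingredient notice is displayed). Turning to paragraph (e): (e) operates against (a): aggregate throughput is 9,590 units, meeting the 8,990 units threshold. (a) is therefore removed.
Exception (b)'s conditions are all satisfied: gross monthly sales are $860, below the $880 limit; all sales are at a certified farmers' market. As to paragraphs (f)–(k): (f) is engaged (a current Standing Clearance is held), but is displaced by (g): (g) applies — the coverage ratio is 78%, less than the 80% limit. (h) operates (some sales are to a restaurant for resale), but is itself disapplied by (i): (i) operates against (h): the packaged snacks contain meat. (j) would limit (i) — a current General Clearance is held — but (k) sets (j) aside: (k) operates against (j): the registered capacity is 1,090 units, under the 1,130 units limit. So (b) applies.
Exception (c) fails — the seller operates through a limited company.
Exception (d) does not apply: the qualifying period is 380 days, not under 330 days.

No — exception (b) applies; Mira is not required to hold a food-handler permit.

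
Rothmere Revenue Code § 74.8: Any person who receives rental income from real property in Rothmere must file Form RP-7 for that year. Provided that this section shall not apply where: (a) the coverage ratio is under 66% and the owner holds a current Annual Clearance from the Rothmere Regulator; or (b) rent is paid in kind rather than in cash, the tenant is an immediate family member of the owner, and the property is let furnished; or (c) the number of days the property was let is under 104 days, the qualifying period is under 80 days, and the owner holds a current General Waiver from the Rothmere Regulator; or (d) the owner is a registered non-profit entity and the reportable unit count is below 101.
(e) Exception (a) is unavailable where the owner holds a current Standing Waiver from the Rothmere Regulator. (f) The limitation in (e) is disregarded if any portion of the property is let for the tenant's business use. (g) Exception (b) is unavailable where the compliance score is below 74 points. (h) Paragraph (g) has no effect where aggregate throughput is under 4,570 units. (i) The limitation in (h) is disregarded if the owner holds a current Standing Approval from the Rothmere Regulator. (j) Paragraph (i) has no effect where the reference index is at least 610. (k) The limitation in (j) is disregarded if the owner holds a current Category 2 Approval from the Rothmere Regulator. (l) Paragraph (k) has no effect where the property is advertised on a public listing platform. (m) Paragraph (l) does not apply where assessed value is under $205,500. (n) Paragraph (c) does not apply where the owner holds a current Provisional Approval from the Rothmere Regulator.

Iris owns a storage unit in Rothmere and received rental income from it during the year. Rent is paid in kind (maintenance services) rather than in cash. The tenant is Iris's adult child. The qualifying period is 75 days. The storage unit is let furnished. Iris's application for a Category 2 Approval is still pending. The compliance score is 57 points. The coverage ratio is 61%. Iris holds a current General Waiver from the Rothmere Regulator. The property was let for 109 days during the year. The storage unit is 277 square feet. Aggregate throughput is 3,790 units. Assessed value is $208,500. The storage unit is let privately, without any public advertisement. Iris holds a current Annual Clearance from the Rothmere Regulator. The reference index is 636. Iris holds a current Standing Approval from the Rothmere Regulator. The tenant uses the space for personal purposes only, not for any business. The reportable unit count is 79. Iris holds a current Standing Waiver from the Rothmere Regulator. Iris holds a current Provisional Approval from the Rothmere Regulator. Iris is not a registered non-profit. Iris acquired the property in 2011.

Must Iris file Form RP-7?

All of (a)'s requirements are met (the coverage ratio is 61%, under the 66% limit; a current Annual Clearance is held). But applying paragraphs (e)–(f): (e) applies — a current Standing Waiver is held. (f) does not operate here (the space is used for personal purposes only), so (e) stands. So (a) is unavailable.
Exception (b)'s conditions are all satisfied: rent is paid in kind; the tenant is an immediate family member; the property is let furnished. Considering the limiting provisions: (g) is triggered (the compliance score is 57 points, below the 74 points limit), but is overridden by (h): (h) applies — aggregate throughput is 3,790 units, under the 4,570 units limit. (i) would limit (h) — a current Standing Approval is held — but (j) sets (i) aside: (j) operates against (i): the reference index is 636, meeting the 610 threshold. (k), which would lift (j), is not engaged — there is no Category 2 Approval in force. Exception (b) stands.
Exception (c) fails — the number of days the property was let is 109 days, not under 104 days.
Exception (d) requires that the owner is a registered non-profit entity; but Iris is not a registered non-profit, so (d) is unavailable.

No — exception (b) applies; Iris is not required to file Form RP-7.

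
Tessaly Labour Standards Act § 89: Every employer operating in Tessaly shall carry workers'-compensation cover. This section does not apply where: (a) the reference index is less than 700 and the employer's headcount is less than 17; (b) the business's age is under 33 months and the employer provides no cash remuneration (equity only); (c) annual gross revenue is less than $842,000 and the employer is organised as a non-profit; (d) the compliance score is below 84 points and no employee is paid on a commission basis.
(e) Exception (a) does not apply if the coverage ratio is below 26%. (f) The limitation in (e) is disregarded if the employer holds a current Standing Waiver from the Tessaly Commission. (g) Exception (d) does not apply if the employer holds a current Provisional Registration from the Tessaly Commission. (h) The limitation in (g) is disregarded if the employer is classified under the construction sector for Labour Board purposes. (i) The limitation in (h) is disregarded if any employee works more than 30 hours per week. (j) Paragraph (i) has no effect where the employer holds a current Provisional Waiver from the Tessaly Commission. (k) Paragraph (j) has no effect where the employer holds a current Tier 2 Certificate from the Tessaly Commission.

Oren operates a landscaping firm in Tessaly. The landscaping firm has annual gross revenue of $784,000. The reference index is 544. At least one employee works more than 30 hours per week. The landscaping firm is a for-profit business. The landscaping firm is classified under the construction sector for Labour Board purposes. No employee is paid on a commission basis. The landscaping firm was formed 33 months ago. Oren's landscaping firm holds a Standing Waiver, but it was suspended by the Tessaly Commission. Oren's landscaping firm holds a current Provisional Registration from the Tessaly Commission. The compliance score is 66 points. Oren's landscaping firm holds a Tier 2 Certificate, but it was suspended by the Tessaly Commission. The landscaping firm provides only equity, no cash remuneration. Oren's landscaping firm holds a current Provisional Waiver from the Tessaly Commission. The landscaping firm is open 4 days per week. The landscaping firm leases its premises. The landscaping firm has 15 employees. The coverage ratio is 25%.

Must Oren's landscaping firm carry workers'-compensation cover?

Exception (a)'s conditions are all satisfied: the reference index is 544, less than the 700 limit; the employer's headcount is 15, less than the 17 limit. But: (e) operates against (a): the coverage ratio is 25%, below the 26% limit. (f), which would lift (e), is inapplicable — the Standing Waiver is not current. So (a) is unavailable.
Exception (b) fails — the business's age is 33 months, not under 33 months.
Exception (c) fails — the employer is for-profit.
All of (d)'s requirements are met (the compliance score is 66 points, below the 84 points limit; no employee is paid on commission). As to paragraphs (g)–(k): (g) operates (a current Provisional Registration is held), but is itself disapplied by (h): (h) applies — the landscaping firm is classified under the construction sector. (i) would limit (h) — at least one employee exceeds 30 hours/week — but (j) sets (i) aside: (j) operates against (i): a current Provisional Waiver is held. (k), which would lift (j), does not operate here — the Tier 2 Certificate is not current. So (d) applies.

No — exception (d) applies; Oren's landscaping firm is not required to carry workers'-compensation cover.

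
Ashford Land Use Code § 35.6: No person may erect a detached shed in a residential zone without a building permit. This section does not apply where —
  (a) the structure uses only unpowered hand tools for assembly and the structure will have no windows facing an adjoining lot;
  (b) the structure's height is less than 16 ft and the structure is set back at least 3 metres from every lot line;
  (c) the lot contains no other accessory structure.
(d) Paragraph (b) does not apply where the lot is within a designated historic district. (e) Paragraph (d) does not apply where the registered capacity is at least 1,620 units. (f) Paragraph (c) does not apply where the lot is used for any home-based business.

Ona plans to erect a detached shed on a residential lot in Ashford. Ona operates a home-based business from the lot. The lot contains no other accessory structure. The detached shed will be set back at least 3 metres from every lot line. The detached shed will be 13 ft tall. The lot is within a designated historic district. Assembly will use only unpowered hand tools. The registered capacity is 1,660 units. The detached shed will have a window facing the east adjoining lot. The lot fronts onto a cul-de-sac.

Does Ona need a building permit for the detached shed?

No — exception (b) applies; Ona does not need a building permit.

Exception (a) requires that the structure will have no windows facing an adjoining lot; but a window faces an adjoining lot, so (a) is unavailable.
Exception (b): the structure's height is 13 ft, less than the 16 ft limit; the setback is at least 3 m on every side — every condition holds. Under paragraphs (d)–(e): (d) operates (the lot is in a historic district), but is set aside by (e): (e) operates against (d): the registered capacity is 1,660 units, meeting the 1,620 units threshold. So (b) applies.
All of (c)'s requirements are met (the lot has no other accessory structure). But applying paragraph (f): (f) operates against (c): a home-based business operates on the lot. So (c) is unavailable.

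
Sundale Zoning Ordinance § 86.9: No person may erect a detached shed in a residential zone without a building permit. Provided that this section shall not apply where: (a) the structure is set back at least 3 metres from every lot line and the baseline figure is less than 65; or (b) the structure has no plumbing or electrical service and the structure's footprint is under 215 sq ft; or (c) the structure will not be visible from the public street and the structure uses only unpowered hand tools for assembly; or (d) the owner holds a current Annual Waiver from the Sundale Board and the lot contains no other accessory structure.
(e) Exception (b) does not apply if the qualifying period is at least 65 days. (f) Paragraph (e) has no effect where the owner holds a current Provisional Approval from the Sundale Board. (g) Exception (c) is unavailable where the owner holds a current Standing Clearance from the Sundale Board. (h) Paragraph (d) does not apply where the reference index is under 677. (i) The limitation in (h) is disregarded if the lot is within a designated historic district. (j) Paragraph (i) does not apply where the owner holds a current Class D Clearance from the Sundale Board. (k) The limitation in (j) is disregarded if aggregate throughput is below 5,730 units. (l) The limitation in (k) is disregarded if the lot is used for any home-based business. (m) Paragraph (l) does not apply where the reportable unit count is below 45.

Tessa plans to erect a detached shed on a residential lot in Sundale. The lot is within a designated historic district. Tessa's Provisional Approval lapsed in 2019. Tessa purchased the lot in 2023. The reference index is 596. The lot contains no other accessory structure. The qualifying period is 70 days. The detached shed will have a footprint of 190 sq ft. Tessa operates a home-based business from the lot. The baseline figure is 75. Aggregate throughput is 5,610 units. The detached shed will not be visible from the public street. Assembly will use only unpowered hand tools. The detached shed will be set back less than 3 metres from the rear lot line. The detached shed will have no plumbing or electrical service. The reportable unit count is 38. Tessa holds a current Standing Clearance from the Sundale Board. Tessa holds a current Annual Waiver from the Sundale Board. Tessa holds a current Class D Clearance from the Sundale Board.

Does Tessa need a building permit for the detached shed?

Exception (a) requires that the structure is set back at least 3 metres from every lot line; but the rear setback is under 3 m, so (a) is unavailable.
All of (b)'s requirements are met (there is no plumbing or electrical service; the structure's footprint is 190 sq ft, under the 215 sq ft limit). But: (e) operates — the qualifying period is 70 days, meeting the 65 days threshold. (f) is not triggered (no current Provisional Approval is held), so (e) stands. (b) is therefore removed.
Exception (c): the structure will not be visible from the street; assembly uses only hand tools — every condition holds. Turning to paragraph (g): (g) operates — a current Standing Clearance is held. So (c) is unavailable.
Exception (d) is satisfied on its face — a current Annual Waiver is held; the lot has no other accessory structure. As to paragraphs (h)–(m): (h) would limit (d) — the reference index is 596, under the 677 limit — but (i) sets (h) aside: (i) applies — the lot is in a historic district. (j) is triggered (a current Class D Clearance is held), but is itself disapplied by (k): (k) is engaged — aggregate throughput is 5,610 units, below the 5,730 units limit. (l) is triggered (a home-based business operates on the lot), but is displaced by (m): (m) operates — the reportable unit count is 38, below the 45 limit. Exception (d) stands.

No — exception (d) applies; Tessa does not need a building permit.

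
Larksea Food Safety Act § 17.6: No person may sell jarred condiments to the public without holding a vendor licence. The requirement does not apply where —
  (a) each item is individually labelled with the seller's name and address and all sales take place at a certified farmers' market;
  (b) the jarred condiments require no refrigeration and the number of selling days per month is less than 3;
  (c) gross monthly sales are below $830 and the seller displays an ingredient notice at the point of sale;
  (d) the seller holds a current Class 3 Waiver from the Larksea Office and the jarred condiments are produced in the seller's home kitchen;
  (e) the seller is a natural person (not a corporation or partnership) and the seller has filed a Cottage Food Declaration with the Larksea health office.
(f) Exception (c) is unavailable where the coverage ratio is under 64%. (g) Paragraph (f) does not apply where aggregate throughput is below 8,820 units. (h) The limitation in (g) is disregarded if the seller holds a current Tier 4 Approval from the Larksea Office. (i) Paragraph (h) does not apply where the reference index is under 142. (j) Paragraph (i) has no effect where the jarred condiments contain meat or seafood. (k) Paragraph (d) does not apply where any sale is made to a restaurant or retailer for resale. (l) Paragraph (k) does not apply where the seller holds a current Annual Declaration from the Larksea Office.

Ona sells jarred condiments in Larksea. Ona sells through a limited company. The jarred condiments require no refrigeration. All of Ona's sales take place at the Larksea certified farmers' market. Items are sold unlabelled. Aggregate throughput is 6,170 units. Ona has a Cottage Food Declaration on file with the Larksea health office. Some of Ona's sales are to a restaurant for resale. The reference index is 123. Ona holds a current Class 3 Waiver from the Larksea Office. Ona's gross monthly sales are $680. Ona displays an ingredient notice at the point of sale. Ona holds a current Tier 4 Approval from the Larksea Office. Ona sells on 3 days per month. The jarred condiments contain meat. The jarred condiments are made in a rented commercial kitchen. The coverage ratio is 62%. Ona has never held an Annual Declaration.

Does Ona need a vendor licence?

Exception (a) does not apply: items are sold unlabelled.
Exception (b) requires that the number of selling days per month is less than 3; but the number of selling days per month is 3, not less than 3, so (b) is unavailable.
Exception (c): gross monthly sales are $680, below the $830 limit; an ingredient notice is displayed — every condition holds. But applying paragraphs (f)–(j): (f) operates — the coverage ratio is 62%, under the 64% limit. (g) applies (aggregate throughput is 6,170 units, below the 8,820 units limit), but is set aside by (h): (h) operates — a current Tier 4 Approval is held. (i) would limit (h) — the reference index is 123, under the 142 limit — but (j) sets (i) aside: (j) operates against (i): the jarred condiments contain meat. (c) is therefore removed.
Exception (d) fails — the jarred condiments are made in a commercial kitchen, not a home kitchen.
Exception (e) fails — the seller operates through a limited company.
Every exception is unavailable, so the rule governs.

Yes — Ona must hold a vendor licence.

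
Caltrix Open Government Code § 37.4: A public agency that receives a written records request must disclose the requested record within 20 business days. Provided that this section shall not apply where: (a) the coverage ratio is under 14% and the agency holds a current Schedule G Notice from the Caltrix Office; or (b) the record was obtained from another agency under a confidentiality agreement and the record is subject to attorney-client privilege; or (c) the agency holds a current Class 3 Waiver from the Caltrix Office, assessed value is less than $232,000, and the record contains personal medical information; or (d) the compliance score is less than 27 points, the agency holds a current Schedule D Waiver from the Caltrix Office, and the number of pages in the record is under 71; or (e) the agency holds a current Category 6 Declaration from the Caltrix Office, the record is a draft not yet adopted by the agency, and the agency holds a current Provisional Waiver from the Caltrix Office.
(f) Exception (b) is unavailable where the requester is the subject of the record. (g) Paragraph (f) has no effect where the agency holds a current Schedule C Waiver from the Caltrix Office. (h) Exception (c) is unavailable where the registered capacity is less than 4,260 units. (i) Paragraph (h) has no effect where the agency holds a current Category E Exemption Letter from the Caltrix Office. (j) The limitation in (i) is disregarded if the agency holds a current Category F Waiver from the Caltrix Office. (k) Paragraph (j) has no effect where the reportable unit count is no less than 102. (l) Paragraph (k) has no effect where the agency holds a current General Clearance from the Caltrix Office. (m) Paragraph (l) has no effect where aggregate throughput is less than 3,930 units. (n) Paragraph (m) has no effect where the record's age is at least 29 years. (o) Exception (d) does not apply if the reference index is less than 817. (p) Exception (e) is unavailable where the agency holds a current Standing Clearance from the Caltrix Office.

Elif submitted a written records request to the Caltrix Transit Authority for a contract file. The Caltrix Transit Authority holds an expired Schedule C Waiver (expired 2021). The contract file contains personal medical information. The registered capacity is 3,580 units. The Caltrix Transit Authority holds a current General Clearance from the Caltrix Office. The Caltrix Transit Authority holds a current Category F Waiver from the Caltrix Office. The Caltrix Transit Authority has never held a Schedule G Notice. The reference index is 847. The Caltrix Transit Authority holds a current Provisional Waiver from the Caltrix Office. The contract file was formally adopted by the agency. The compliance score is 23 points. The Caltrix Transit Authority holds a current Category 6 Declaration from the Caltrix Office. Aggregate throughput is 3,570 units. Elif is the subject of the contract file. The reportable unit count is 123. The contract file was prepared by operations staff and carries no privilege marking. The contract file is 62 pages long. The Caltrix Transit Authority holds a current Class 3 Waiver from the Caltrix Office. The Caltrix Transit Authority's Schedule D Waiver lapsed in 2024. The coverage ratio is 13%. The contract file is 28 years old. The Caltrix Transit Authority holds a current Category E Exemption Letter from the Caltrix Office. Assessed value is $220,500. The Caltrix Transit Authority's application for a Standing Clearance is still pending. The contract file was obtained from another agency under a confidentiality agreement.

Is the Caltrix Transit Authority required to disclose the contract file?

No — exception (c) applies; the Caltrix Transit Authority is not required to disclose the contract file.

Exception (a) fails — there is no Schedule G Notice in force.
Exception (b) fails — the contract file carries no privilege marking.
Exception (c): a current Class 3 Waiver is held; assessed value is $220,500, less than the $232,000 limit; the contract file contains personal medical information — every condition holds. As to paragraphs (h)–(n): (h) would limit (c) — the registered capacity is 3,580 units, less than the 4,260 units limit — but (i) sets (h) aside: (i) operates against (h): a current Category E Exemption Letter is held. (j) operates (a current Category F Waiver is held), but is displaced by (k): (k) operates against (j): the reportable unit count is 123, meeting the 102 threshold. (l) would limit (k) — a current General Clearance is held — but (m) sets (l) aside: (m) operates against (l): aggregate throughput is 3,570 units, less than the 3,930 units limit. (n), which would lift (m), does not operate here — the record's age is 28 years, short of 29 years. Exception (c) stands.
Exception (d) does not apply: the Schedule D Waiver is not current.
Exception (e) does not apply: the contract file has been formally adopted.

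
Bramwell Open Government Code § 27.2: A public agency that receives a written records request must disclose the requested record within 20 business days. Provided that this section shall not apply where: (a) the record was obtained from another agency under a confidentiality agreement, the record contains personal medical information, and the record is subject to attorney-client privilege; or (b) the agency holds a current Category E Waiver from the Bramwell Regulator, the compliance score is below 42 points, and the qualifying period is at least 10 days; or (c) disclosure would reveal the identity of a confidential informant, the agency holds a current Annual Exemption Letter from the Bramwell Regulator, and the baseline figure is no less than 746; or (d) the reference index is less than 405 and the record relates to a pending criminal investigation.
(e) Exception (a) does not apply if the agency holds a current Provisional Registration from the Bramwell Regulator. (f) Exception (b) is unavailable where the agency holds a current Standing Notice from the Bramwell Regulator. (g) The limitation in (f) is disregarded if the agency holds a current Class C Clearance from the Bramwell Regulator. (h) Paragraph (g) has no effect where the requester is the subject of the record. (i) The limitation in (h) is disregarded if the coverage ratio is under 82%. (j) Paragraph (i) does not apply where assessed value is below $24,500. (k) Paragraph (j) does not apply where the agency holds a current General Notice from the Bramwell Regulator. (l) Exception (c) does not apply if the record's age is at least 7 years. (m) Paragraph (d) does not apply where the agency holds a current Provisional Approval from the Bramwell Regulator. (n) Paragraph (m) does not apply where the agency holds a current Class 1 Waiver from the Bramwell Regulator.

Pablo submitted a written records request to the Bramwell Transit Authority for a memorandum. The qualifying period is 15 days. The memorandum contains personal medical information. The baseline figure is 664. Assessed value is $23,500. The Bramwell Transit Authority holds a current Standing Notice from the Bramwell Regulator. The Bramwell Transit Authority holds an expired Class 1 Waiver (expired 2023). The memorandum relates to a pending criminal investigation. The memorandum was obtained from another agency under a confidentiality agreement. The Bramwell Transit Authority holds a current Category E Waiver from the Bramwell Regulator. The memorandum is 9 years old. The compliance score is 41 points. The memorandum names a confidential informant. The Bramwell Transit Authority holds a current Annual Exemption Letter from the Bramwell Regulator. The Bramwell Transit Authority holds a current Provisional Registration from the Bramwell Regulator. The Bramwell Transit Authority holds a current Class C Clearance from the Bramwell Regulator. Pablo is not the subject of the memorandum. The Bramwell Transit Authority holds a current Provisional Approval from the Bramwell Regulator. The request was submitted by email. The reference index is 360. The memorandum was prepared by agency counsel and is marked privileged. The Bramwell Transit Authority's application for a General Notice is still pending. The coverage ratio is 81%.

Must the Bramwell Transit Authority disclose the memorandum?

No — exception (b) applies; the Bramwell Transit Authority is not required to disclose the memorandum.

Exception (a): the memorandum was obtained under a confidentiality agreement; the memorandum contains personal medical information; the memorandum is privileged — every condition holds. But: (e) is engaged — a current Provisional Registration is held. So (a) is unavailable.
All of (b)'s requirements are met (a current Category E Waiver is held; the compliance score is 41 points, below the 42 points limit; the qualifying period is 15 days, meeting the 10 days threshold). Considering the limiting provisions: (f) applies (a current Standing Notice is held), but is displaced by (g): (g) applies — a current Class C Clearance is held. (h), which would lift (g), is not engaged — Pablo is not the subject of the memorandum. (b) remains available.
Exception (c) does not apply: the baseline figure is 664, short of 746.
Exception (d) is satisfied on its face — the reference index is 360, less than the 405 limit; the memorandum relates to a pending investigation. But: (m) operates against (d): a current Provisional Approval is held. (n), which would lift (m), is not engaged — the Class 1 Waiver is not current. (d) is therefore removed.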